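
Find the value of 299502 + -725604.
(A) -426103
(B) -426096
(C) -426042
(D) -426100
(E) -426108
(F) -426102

299502 + -725604 = -426102
F) -426102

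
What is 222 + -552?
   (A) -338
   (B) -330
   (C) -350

222 + -552 = -330
B) -330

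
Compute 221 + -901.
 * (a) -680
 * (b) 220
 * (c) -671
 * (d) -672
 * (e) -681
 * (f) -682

221 + -901 = -680
a) -680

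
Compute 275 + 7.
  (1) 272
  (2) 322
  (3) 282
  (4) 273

275 + 7 = 282
3) 282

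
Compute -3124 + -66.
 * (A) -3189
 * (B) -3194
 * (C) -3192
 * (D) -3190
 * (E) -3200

-3124 + -66 = -3190
D) -3190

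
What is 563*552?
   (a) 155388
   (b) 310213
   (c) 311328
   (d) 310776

563 * 552 = 310776
d) 310776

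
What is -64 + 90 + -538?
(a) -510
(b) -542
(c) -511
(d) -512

First: -64 + 90 = 26
Then: 26 + -538 = -512
d) -512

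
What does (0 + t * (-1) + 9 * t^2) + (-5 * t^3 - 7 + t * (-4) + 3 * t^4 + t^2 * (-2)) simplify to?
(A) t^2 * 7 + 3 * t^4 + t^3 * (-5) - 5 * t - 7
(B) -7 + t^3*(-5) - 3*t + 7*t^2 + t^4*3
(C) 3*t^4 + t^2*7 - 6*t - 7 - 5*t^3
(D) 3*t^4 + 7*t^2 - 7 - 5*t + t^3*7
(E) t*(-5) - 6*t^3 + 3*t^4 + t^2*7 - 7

Adding the polynomials and combining like terms:
(0 + t*(-1) + 9*t^2) + (-5*t^3 - 7 + t*(-4) + 3*t^4 + t^2*(-2))
= t^2 * 7 + 3 * t^4 + t^3 * (-5) - 5 * t - 7
A) t^2 * 7 + 3 * t^4 + t^3 * (-5) - 5 * t - 7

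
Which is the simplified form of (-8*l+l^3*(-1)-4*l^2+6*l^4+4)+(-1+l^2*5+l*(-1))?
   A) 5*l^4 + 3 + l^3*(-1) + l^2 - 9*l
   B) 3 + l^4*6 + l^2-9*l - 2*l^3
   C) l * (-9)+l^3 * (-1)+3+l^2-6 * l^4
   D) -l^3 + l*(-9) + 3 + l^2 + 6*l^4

Adding the polynomials and combining like terms:
(-8*l + l^3*(-1) - 4*l^2 + 6*l^4 + 4) + (-1 + l^2*5 + l*(-1))
= -l^3 + l*(-9) + 3 + l^2 + 6*l^4
D) -l^3 + l*(-9) + 3 + l^2 + 6*l^4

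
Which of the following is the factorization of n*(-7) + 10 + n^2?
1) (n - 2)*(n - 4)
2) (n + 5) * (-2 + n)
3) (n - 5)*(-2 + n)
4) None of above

We need to factor n*(-7) + 10 + n^2.
The factored form is (n - 5)*(-2 + n).
3) (n - 5)*(-2 + n)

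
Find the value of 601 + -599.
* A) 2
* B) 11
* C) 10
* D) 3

601 + -599 = 2
A) 2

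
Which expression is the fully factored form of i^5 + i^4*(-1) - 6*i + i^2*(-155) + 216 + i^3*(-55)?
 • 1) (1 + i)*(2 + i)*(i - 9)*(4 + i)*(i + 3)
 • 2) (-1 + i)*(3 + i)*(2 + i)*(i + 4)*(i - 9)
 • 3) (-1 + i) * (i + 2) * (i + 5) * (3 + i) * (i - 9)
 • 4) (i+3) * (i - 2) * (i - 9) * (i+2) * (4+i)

We need to factor i^5 + i^4*(-1) - 6*i + i^2*(-155) + 216 + i^3*(-55).
The factored form is (-1 + i)*(3 + i)*(2 + i)*(i + 4)*(i - 9).
2) (-1 + i)*(3 + i)*(2 + i)*(i + 4)*(i - 9)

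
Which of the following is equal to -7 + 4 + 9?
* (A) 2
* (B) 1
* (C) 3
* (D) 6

First: -7 + 4 = -3
Then: -3 + 9 = 6
D) 6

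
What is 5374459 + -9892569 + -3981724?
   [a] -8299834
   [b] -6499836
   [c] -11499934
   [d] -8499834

First: 5374459 + -9892569 = -4518110
Then: -4518110 + -3981724 = -8499834
d) -8499834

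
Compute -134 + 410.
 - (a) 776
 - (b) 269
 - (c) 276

-134 + 410 = 276
c) 276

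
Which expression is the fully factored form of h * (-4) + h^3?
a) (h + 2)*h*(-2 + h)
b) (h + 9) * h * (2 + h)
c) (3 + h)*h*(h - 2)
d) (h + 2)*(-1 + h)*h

We need to factor h * (-4) + h^3.
The factored form is (h + 2)*h*(-2 + h).
a) (h + 2)*h*(-2 + h)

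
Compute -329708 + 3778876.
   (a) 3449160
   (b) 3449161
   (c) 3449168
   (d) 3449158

-329708 + 3778876 = 3449168
c) 3449168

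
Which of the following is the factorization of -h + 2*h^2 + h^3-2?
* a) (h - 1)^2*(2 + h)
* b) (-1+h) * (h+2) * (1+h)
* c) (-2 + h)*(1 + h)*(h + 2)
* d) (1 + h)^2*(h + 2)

We need to factor -h + 2*h^2 + h^3-2.
The factored form is (-1+h) * (h+2) * (1+h).
b) (-1+h) * (h+2) * (1+h)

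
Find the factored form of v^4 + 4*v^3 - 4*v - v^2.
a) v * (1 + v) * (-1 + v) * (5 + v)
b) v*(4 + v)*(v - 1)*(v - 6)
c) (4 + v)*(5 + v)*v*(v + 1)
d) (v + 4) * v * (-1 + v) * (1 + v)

We need to factor v^4 + 4*v^3 - 4*v - v^2.
The factored form is (v + 4) * v * (-1 + v) * (1 + v).
d) (v + 4) * v * (-1 + v) * (1 + v)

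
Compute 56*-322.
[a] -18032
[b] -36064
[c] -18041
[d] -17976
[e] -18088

56 * -322 = -18032
a) -18032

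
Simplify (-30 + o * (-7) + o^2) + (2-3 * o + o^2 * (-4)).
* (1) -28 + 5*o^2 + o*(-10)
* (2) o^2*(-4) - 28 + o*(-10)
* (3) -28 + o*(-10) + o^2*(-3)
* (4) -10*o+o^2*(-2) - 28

Adding the polynomials and combining like terms:
(-30 + o*(-7) + o^2) + (2 - 3*o + o^2*(-4))
= -28 + o*(-10) + o^2*(-3)
3) -28 + o*(-10) + o^2*(-3)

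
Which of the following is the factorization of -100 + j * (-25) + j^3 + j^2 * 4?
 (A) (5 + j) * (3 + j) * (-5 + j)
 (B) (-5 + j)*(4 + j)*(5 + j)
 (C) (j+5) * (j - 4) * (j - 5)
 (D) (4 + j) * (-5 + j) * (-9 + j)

We need to factor -100 + j * (-25) + j^3 + j^2 * 4.
The factored form is (-5 + j)*(4 + j)*(5 + j).
B) (-5 + j)*(4 + j)*(5 + j)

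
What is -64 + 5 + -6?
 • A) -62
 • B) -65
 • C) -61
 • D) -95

First: -64 + 5 = -59
Then: -59 + -6 = -65
B) -65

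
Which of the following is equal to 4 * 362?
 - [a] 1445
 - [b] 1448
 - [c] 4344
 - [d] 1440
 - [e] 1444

4 * 362 = 1448
b) 1448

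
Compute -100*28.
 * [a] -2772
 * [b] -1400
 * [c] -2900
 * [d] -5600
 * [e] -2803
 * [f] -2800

-100 * 28 = -2800
f) -2800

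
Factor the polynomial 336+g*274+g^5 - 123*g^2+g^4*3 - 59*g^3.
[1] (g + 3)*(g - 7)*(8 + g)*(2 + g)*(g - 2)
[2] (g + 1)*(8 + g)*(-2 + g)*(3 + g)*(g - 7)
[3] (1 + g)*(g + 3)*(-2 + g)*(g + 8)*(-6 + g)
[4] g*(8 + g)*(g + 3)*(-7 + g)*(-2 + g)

We need to factor 336+g*274+g^5 - 123*g^2+g^4*3 - 59*g^3.
The factored form is (g + 1)*(8 + g)*(-2 + g)*(3 + g)*(g - 7).
2) (g + 1)*(8 + g)*(-2 + g)*(3 + g)*(g - 7)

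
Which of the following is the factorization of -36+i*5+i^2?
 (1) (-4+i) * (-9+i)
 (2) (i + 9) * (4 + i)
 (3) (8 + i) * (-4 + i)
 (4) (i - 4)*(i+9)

We need to factor -36+i*5+i^2.
The factored form is (i - 4)*(i+9).
4) (i - 4)*(i+9)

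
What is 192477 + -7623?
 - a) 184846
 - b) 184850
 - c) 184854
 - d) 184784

192477 + -7623 = 184854
c) 184854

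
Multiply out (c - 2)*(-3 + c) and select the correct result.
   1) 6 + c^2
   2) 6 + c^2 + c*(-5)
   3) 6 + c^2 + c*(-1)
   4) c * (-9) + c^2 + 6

Expanding (c - 2)*(-3 + c):
= 6 + c^2 + c*(-5)
2) 6 + c^2 + c*(-5)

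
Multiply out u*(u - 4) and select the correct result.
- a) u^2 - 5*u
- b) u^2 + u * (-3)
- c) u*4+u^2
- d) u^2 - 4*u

Expanding u*(u - 4):
= u^2 - 4*u
d) u^2 - 4*u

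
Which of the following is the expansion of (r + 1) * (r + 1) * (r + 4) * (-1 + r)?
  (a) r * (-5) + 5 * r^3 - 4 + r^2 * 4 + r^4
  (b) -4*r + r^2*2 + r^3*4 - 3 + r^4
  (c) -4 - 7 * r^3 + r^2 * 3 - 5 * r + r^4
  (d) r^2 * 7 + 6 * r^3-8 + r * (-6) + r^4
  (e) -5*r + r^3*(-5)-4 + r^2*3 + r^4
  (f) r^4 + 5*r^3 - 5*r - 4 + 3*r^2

Expanding (r + 1) * (r + 1) * (r + 4) * (-1 + r):
= r^4 + 5*r^3 - 5*r - 4 + 3*r^2
f) r^4 + 5*r^3 - 5*r - 4 + 3*r^2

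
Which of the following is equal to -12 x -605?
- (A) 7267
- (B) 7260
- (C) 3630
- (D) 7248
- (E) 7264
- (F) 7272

-12 * -605 = 7260
B) 7260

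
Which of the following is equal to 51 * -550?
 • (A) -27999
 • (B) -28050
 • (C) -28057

51 * -550 = -28050
B) -28050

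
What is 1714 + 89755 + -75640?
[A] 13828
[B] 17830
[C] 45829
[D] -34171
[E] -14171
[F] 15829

First: 1714 + 89755 = 91469
Then: 91469 + -75640 = 15829
F) 15829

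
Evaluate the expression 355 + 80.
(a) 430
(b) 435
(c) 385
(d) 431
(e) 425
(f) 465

355 + 80 = 435
b) 435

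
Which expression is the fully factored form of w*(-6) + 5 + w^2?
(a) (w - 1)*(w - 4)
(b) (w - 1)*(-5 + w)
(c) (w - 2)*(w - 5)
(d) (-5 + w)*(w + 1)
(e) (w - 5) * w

We need to factor w*(-6) + 5 + w^2.
The factored form is (w - 1)*(-5 + w).
b) (w - 1)*(-5 + w)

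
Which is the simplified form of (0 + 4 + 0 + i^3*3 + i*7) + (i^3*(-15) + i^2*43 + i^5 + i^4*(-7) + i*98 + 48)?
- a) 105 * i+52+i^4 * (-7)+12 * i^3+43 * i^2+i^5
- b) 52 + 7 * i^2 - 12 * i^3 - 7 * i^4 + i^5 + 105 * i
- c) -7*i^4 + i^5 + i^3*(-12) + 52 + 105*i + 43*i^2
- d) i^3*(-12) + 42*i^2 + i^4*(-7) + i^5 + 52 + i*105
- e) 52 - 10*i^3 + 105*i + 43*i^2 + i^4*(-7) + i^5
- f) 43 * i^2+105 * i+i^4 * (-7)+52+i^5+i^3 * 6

Adding the polynomials and combining like terms:
(0 + 4 + 0 + i^3*3 + i*7) + (i^3*(-15) + i^2*43 + i^5 + i^4*(-7) + i*98 + 48)
= -7*i^4 + i^5 + i^3*(-12) + 52 + 105*i + 43*i^2
c) -7*i^4 + i^5 + i^3*(-12) + 52 + 105*i + 43*i^2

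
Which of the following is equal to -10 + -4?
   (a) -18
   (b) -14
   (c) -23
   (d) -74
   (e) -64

-10 + -4 = -14
b) -14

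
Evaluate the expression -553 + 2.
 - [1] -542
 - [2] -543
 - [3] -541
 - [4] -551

-553 + 2 = -551
4) -551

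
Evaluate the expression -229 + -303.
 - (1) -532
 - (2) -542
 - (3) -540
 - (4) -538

-229 + -303 = -532
1) -532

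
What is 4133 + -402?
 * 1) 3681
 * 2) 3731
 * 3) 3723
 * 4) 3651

4133 + -402 = 3731
2) 3731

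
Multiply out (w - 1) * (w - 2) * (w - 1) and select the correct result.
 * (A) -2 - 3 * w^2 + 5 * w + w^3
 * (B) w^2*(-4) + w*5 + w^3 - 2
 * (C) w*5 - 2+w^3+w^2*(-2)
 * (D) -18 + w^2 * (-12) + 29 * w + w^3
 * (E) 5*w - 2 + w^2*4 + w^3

Expanding (w - 1) * (w - 2) * (w - 1):
= w^2*(-4) + w*5 + w^3 - 2
B) w^2*(-4) + w*5 + w^3 - 2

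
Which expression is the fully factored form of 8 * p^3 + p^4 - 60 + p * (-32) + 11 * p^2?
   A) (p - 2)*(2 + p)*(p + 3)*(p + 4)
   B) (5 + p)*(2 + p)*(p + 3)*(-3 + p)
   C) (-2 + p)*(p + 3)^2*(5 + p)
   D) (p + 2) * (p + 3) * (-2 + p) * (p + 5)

We need to factor 8 * p^3 + p^4 - 60 + p * (-32) + 11 * p^2.
The factored form is (p + 2) * (p + 3) * (-2 + p) * (p + 5).
D) (p + 2) * (p + 3) * (-2 + p) * (p + 5)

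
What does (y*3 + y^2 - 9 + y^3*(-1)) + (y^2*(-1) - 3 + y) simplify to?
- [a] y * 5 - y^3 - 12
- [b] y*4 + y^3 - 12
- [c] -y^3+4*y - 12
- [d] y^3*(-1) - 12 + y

Adding the polynomials and combining like terms:
(y*3 + y^2 - 9 + y^3*(-1)) + (y^2*(-1) - 3 + y)
= -y^3+4*y - 12
c) -y^3+4*y - 12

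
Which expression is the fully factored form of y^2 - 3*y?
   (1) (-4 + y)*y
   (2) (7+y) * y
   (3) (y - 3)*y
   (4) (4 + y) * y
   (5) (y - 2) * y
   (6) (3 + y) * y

We need to factor y^2 - 3*y.
The factored form is (y - 3)*y.
3) (y - 3)*y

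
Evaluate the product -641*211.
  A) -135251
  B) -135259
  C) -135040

-641 * 211 = -135251
A) -135251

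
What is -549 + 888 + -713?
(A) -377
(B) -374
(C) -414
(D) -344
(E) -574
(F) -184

First: -549 + 888 = 339
Then: 339 + -713 = -374
B) -374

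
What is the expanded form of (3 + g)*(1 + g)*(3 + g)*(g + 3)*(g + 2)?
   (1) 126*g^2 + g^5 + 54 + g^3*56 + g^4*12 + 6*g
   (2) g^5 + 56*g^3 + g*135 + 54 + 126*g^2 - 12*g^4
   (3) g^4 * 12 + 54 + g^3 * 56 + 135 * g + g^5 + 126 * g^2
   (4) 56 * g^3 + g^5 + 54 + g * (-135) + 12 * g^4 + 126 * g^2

Expanding (3 + g)*(1 + g)*(3 + g)*(g + 3)*(g + 2):
= g^4 * 12 + 54 + g^3 * 56 + 135 * g + g^5 + 126 * g^2
3) g^4 * 12 + 54 + g^3 * 56 + 135 * g + g^5 + 126 * g^2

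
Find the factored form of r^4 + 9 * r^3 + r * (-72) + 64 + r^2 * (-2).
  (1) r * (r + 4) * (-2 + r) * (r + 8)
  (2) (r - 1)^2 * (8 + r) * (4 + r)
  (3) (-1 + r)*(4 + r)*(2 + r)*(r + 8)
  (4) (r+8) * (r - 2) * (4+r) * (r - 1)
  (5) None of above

We need to factor r^4 + 9 * r^3 + r * (-72) + 64 + r^2 * (-2).
The factored form is (r+8) * (r - 2) * (4+r) * (r - 1).
4) (r+8) * (r - 2) * (4+r) * (r - 1)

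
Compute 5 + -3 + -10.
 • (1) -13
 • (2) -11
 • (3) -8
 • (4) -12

First: 5 + -3 = 2
Then: 2 + -10 = -8
3) -8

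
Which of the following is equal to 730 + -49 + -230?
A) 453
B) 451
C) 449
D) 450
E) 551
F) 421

First: 730 + -49 = 681
Then: 681 + -230 = 451
B) 451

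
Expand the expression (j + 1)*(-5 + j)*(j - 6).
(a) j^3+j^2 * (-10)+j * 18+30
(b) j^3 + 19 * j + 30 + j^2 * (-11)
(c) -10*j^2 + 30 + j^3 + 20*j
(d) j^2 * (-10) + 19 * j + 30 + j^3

Expanding (j + 1)*(-5 + j)*(j - 6):
= j^2 * (-10) + 19 * j + 30 + j^3
d) j^2 * (-10) + 19 * j + 30 + j^3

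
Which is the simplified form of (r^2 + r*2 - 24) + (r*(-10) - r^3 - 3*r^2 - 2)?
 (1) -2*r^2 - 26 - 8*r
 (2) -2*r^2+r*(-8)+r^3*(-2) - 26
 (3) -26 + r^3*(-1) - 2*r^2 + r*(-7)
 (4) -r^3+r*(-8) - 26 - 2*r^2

Adding the polynomials and combining like terms:
(r^2 + r*2 - 24) + (r*(-10) - r^3 - 3*r^2 - 2)
= -r^3+r*(-8) - 26 - 2*r^2
4) -r^3+r*(-8) - 26 - 2*r^2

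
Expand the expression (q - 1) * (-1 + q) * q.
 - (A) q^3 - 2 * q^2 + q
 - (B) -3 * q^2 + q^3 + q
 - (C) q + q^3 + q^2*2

Expanding (q - 1) * (-1 + q) * q:
= q^3 - 2 * q^2 + q
A) q^3 - 2 * q^2 + q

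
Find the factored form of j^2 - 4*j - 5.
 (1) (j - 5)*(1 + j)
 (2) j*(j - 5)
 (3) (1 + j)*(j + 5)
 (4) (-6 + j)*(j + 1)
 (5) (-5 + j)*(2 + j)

We need to factor j^2 - 4*j - 5.
The factored form is (j - 5)*(1 + j).
1) (j - 5)*(1 + j)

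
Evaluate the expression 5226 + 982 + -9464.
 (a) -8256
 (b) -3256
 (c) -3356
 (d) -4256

First: 5226 + 982 = 6208
Then: 6208 + -9464 = -3256
b) -3256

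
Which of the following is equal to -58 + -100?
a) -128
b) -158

-58 + -100 = -158
b) -158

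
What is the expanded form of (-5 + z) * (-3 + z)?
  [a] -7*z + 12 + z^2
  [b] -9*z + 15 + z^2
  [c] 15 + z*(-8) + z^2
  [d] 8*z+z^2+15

Expanding (-5 + z) * (-3 + z):
= 15 + z*(-8) + z^2
c) 15 + z*(-8) + z^2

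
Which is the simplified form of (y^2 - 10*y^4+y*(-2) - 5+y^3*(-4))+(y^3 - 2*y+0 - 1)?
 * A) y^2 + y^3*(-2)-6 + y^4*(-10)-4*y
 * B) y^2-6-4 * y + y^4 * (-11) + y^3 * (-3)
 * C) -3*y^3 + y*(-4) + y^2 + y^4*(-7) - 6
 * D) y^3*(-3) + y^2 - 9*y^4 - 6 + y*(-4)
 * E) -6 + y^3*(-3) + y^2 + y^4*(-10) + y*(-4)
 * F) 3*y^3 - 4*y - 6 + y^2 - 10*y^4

Adding the polynomials and combining like terms:
(y^2 - 10*y^4 + y*(-2) - 5 + y^3*(-4)) + (y^3 - 2*y + 0 - 1)
= -6 + y^3*(-3) + y^2 + y^4*(-10) + y*(-4)
E) -6 + y^3*(-3) + y^2 + y^4*(-10) + y*(-4)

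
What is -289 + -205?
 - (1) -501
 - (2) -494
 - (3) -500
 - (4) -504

-289 + -205 = -494
2) -494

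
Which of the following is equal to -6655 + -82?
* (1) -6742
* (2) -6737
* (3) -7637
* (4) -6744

-6655 + -82 = -6737
2) -6737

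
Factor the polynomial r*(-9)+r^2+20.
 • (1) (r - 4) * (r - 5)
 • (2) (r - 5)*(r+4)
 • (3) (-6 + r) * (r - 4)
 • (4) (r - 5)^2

We need to factor r*(-9)+r^2+20.
The factored form is (r - 4) * (r - 5).
1) (r - 4) * (r - 5)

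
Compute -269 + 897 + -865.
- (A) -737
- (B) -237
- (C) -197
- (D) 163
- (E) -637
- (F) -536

First: -269 + 897 = 628
Then: 628 + -865 = -237
B) -237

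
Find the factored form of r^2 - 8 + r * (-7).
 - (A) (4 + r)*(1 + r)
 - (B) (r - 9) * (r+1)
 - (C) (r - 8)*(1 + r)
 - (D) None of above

We need to factor r^2 - 8 + r * (-7).
The factored form is (r - 8)*(1 + r).
C) (r - 8)*(1 + r)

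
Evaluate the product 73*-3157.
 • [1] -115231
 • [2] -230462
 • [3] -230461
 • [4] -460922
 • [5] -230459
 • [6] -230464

73 * -3157 = -230461
3) -230461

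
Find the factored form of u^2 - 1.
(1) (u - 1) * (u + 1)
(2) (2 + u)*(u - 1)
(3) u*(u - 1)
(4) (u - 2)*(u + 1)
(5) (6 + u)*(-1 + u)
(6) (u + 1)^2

We need to factor u^2 - 1.
The factored form is (u - 1) * (u + 1).
1) (u - 1) * (u + 1)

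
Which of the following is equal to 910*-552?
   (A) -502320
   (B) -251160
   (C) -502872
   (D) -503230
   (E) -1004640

910 * -552 = -502320
A) -502320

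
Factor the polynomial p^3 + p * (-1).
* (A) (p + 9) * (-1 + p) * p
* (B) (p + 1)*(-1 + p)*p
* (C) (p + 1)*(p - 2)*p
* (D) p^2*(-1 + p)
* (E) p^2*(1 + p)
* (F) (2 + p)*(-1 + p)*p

We need to factor p^3 + p * (-1).
The factored form is (p + 1)*(-1 + p)*p.
B) (p + 1)*(-1 + p)*p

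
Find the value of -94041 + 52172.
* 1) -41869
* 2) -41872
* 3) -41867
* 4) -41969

-94041 + 52172 = -41869
1) -41869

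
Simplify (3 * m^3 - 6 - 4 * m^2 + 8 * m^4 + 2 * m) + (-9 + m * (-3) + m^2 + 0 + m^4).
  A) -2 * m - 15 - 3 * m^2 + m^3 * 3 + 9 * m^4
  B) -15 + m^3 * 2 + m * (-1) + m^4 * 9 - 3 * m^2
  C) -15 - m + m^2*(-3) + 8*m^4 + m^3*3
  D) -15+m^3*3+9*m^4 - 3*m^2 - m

Adding the polynomials and combining like terms:
(3*m^3 - 6 - 4*m^2 + 8*m^4 + 2*m) + (-9 + m*(-3) + m^2 + 0 + m^4)
= -15+m^3*3+9*m^4 - 3*m^2 - m
D) -15+m^3*3+9*m^4 - 3*m^2 - m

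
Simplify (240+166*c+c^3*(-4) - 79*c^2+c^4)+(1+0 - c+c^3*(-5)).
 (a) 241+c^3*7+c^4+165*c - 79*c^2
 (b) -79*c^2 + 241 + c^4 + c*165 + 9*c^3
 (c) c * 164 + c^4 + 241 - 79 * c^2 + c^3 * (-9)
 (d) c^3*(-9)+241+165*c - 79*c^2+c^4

Adding the polynomials and combining like terms:
(240 + 166*c + c^3*(-4) - 79*c^2 + c^4) + (1 + 0 - c + c^3*(-5))
= c^3*(-9)+241+165*c - 79*c^2+c^4
d) c^3*(-9)+241+165*c - 79*c^2+c^4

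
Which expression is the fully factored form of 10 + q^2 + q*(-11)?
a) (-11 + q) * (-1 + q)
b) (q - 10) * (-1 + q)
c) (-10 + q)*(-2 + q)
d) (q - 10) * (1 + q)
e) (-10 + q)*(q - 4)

We need to factor 10 + q^2 + q*(-11).
The factored form is (q - 10) * (-1 + q).
b) (q - 10) * (-1 + q)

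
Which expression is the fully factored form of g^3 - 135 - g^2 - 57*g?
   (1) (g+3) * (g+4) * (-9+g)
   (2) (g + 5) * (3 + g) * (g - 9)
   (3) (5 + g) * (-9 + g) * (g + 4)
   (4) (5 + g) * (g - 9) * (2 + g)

We need to factor g^3 - 135 - g^2 - 57*g.
The factored form is (g + 5) * (3 + g) * (g - 9).
2) (g + 5) * (3 + g) * (g - 9)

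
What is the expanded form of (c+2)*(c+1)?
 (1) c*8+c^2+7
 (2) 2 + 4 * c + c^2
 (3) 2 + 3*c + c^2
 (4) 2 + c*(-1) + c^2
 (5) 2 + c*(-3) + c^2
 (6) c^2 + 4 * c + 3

Expanding (c+2)*(c+1):
= 2 + 3*c + c^2
3) 2 + 3*c + c^2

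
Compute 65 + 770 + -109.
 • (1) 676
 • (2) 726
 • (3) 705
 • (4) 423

First: 65 + 770 = 835
Then: 835 + -109 = 726
2) 726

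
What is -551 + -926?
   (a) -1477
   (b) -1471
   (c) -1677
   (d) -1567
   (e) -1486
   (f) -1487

-551 + -926 = -1477
a) -1477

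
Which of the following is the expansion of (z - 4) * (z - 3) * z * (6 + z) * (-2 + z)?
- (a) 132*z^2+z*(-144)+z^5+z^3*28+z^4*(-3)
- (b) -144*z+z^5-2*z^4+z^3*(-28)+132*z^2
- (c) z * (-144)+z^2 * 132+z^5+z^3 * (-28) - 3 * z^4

Expanding (z - 4) * (z - 3) * z * (6 + z) * (-2 + z):
= z * (-144)+z^2 * 132+z^5+z^3 * (-28) - 3 * z^4
c) z * (-144)+z^2 * 132+z^5+z^3 * (-28) - 3 * z^4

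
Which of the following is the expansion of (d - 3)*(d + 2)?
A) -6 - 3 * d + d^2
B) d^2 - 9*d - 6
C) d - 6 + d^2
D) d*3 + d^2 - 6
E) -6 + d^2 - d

Expanding (d - 3)*(d + 2):
= -6 + d^2 - d
E) -6 + d^2 - d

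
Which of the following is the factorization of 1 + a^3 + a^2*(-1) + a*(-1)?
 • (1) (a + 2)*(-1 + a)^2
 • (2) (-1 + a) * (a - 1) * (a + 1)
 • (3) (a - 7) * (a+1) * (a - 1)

We need to factor 1 + a^3 + a^2*(-1) + a*(-1).
The factored form is (-1 + a) * (a - 1) * (a + 1).
2) (-1 + a) * (a - 1) * (a + 1)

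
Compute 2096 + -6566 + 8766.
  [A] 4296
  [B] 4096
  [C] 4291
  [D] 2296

First: 2096 + -6566 = -4470
Then: -4470 + 8766 = 4296
A) 4296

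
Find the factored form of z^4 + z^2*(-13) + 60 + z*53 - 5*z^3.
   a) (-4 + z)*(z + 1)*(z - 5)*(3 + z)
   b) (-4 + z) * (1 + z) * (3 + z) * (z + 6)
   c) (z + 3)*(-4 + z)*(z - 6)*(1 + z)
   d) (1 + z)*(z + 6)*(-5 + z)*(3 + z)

We need to factor z^4 + z^2*(-13) + 60 + z*53 - 5*z^3.
The factored form is (-4 + z)*(z + 1)*(z - 5)*(3 + z).
a) (-4 + z)*(z + 1)*(z - 5)*(3 + z)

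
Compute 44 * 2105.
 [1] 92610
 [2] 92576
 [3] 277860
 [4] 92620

44 * 2105 = 92620
4) 92620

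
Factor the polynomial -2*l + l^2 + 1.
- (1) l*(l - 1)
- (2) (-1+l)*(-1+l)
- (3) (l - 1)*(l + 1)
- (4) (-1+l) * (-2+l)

We need to factor -2*l + l^2 + 1.
The factored form is (-1+l)*(-1+l).
2) (-1+l)*(-1+l)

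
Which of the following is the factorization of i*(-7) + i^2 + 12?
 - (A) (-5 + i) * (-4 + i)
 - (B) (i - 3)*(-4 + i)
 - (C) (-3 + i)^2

We need to factor i*(-7) + i^2 + 12.
The factored form is (i - 3)*(-4 + i).
B) (i - 3)*(-4 + i)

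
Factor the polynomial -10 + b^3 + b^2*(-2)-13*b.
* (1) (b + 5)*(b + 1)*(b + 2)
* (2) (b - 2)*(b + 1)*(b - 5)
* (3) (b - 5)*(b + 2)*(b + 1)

We need to factor -10 + b^3 + b^2*(-2)-13*b.
The factored form is (b - 5)*(b + 2)*(b + 1).
3) (b - 5)*(b + 2)*(b + 1)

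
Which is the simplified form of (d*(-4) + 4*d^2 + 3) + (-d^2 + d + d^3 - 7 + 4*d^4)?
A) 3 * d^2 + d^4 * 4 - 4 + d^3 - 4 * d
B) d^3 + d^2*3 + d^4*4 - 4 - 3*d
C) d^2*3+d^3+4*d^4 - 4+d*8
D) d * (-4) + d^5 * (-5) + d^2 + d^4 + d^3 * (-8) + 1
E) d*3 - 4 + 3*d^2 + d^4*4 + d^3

Adding the polynomials and combining like terms:
(d*(-4) + 4*d^2 + 3) + (-d^2 + d + d^3 - 7 + 4*d^4)
= d^3 + d^2*3 + d^4*4 - 4 - 3*d
B) d^3 + d^2*3 + d^4*4 - 4 - 3*d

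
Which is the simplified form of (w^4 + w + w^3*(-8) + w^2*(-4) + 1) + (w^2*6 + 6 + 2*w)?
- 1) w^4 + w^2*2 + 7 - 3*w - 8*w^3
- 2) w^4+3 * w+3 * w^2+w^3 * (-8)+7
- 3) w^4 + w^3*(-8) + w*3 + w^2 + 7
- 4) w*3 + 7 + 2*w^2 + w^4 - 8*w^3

Adding the polynomials and combining like terms:
(w^4 + w + w^3*(-8) + w^2*(-4) + 1) + (w^2*6 + 6 + 2*w)
= w*3 + 7 + 2*w^2 + w^4 - 8*w^3
4) w*3 + 7 + 2*w^2 + w^4 - 8*w^3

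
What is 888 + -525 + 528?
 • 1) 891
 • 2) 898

First: 888 + -525 = 363
Then: 363 + 528 = 891
1) 891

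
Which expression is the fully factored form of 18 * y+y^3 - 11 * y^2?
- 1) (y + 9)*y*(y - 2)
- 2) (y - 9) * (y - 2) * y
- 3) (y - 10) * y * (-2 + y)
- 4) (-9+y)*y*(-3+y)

We need to factor 18 * y+y^3 - 11 * y^2.
The factored form is (y - 9) * (y - 2) * y.
2) (y - 9) * (y - 2) * y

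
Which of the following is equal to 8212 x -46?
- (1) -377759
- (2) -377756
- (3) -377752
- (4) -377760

8212 * -46 = -377752
3) -377752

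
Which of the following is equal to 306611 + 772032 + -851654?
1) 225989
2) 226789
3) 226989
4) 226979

First: 306611 + 772032 = 1078643
Then: 1078643 + -851654 = 226989
3) 226989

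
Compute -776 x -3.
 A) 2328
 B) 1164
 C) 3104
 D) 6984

-776 * -3 = 2328
A) 2328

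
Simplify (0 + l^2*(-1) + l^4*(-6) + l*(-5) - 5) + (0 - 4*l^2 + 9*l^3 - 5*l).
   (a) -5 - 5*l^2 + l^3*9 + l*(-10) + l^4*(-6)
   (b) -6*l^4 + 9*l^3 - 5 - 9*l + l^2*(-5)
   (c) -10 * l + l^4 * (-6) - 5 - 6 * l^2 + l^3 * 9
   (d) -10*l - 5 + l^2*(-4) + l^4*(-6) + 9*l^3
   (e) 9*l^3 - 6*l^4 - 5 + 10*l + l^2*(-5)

Adding the polynomials and combining like terms:
(0 + l^2*(-1) + l^4*(-6) + l*(-5) - 5) + (0 - 4*l^2 + 9*l^3 - 5*l)
= -5 - 5*l^2 + l^3*9 + l*(-10) + l^4*(-6)
a) -5 - 5*l^2 + l^3*9 + l*(-10) + l^4*(-6)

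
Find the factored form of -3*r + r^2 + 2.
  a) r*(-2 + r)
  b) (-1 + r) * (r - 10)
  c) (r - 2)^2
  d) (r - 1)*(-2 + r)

We need to factor -3*r + r^2 + 2.
The factored form is (r - 1)*(-2 + r).
d) (r - 1)*(-2 + r)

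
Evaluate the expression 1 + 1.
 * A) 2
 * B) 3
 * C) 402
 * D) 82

1 + 1 = 2
A) 2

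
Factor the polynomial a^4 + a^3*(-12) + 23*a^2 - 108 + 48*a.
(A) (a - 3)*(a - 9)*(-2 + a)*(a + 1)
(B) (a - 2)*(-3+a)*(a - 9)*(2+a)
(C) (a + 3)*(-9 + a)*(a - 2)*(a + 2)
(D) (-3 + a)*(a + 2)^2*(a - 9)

We need to factor a^4 + a^3*(-12) + 23*a^2 - 108 + 48*a.
The factored form is (a - 2)*(-3+a)*(a - 9)*(2+a).
B) (a - 2)*(-3+a)*(a - 9)*(2+a)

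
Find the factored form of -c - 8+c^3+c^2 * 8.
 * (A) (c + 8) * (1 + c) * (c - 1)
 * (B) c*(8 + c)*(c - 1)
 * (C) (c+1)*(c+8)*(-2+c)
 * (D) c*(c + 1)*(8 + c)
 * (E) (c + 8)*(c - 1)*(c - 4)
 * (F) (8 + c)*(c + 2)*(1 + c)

We need to factor -c - 8+c^3+c^2 * 8.
The factored form is (c + 8) * (1 + c) * (c - 1).
A) (c + 8) * (1 + c) * (c - 1)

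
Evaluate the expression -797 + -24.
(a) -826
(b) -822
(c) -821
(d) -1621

-797 + -24 = -821
c) -821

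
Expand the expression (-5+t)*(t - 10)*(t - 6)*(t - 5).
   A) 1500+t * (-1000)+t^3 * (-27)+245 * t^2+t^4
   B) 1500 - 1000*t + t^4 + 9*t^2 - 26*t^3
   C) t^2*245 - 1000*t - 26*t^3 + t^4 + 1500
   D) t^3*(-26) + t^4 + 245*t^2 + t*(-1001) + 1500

Expanding (-5+t)*(t - 10)*(t - 6)*(t - 5):
= t^2*245 - 1000*t - 26*t^3 + t^4 + 1500
C) t^2*245 - 1000*t - 26*t^3 + t^4 + 1500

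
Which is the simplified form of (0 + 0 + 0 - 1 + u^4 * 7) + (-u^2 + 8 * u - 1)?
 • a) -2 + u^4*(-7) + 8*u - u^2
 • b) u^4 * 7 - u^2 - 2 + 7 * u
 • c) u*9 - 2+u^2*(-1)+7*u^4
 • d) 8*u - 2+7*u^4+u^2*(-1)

Adding the polynomials and combining like terms:
(0 + 0 + 0 - 1 + u^4*7) + (-u^2 + 8*u - 1)
= 8*u - 2+7*u^4+u^2*(-1)
d) 8*u - 2+7*u^4+u^2*(-1)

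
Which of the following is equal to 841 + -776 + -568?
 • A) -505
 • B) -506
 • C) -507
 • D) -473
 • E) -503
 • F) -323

First: 841 + -776 = 65
Then: 65 + -568 = -503
E) -503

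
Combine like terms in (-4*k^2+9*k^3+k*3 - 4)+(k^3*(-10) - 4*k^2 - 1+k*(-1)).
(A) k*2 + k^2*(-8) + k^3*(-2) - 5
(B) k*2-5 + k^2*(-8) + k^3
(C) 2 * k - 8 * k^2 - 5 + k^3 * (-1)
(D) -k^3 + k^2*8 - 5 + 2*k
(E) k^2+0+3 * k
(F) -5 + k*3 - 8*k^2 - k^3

Adding the polynomials and combining like terms:
(-4*k^2 + 9*k^3 + k*3 - 4) + (k^3*(-10) - 4*k^2 - 1 + k*(-1))
= 2 * k - 8 * k^2 - 5 + k^3 * (-1)
C) 2 * k - 8 * k^2 - 5 + k^3 * (-1)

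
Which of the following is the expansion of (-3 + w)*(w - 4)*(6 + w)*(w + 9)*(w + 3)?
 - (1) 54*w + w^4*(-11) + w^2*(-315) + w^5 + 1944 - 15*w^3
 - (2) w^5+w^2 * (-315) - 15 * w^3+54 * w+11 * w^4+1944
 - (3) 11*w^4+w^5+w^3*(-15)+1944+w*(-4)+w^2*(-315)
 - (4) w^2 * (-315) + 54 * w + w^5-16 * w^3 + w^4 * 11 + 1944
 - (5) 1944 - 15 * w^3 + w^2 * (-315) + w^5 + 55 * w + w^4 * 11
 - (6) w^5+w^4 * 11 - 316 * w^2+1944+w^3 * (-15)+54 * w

Expanding (-3 + w)*(w - 4)*(6 + w)*(w + 9)*(w + 3):
= w^5+w^2 * (-315) - 15 * w^3+54 * w+11 * w^4+1944
2) w^5+w^2 * (-315) - 15 * w^3+54 * w+11 * w^4+1944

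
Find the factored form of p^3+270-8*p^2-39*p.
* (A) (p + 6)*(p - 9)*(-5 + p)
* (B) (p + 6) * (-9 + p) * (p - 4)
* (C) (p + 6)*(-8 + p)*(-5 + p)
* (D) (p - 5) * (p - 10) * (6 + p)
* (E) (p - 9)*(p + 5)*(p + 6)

We need to factor p^3+270-8*p^2-39*p.
The factored form is (p + 6)*(p - 9)*(-5 + p).
A) (p + 6)*(p - 9)*(-5 + p)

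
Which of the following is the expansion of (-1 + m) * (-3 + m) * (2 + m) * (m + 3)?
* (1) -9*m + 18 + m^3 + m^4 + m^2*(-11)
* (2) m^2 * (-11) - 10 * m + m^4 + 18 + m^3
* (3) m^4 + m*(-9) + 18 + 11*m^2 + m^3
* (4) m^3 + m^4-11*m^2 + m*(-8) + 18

Expanding (-1 + m) * (-3 + m) * (2 + m) * (m + 3):
= -9*m + 18 + m^3 + m^4 + m^2*(-11)
1) -9*m + 18 + m^3 + m^4 + m^2*(-11)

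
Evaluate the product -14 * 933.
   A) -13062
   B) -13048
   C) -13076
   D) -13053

-14 * 933 = -13062
A) -13062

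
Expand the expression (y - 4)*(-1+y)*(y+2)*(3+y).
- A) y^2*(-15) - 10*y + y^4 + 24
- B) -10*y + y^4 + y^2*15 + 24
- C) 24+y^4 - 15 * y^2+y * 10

Expanding (y - 4)*(-1+y)*(y+2)*(3+y):
= y^2*(-15) - 10*y + y^4 + 24
A) y^2*(-15) - 10*y + y^4 + 24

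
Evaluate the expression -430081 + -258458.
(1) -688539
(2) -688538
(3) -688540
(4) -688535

-430081 + -258458 = -688539
1) -688539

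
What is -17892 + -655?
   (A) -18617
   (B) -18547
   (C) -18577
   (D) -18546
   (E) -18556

-17892 + -655 = -18547
B) -18547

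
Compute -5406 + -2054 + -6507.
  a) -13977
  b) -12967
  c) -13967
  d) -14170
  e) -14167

First: -5406 + -2054 = -7460
Then: -7460 + -6507 = -13967
c) -13967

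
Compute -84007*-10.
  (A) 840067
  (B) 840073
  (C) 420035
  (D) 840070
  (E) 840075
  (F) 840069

-84007 * -10 = 840070
D) 840070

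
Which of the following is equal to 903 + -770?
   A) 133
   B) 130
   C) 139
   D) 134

903 + -770 = 133
A) 133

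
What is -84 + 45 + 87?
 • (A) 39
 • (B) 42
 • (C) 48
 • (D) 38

First: -84 + 45 = -39
Then: -39 + 87 = 48
C) 48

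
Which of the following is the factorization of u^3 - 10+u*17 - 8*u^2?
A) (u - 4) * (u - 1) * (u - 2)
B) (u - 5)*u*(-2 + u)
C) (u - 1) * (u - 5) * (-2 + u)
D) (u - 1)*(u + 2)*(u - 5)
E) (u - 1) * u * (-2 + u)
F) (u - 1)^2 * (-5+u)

We need to factor u^3 - 10+u*17 - 8*u^2.
The factored form is (u - 1) * (u - 5) * (-2 + u).
C) (u - 1) * (u - 5) * (-2 + u)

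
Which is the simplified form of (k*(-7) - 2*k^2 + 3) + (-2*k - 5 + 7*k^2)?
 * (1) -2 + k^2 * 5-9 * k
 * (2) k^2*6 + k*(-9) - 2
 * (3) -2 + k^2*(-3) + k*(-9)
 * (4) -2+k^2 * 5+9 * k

Adding the polynomials and combining like terms:
(k*(-7) - 2*k^2 + 3) + (-2*k - 5 + 7*k^2)
= -2 + k^2 * 5-9 * k
1) -2 + k^2 * 5-9 * k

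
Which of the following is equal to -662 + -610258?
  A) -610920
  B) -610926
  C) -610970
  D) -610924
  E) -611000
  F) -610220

-662 + -610258 = -610920
A) -610920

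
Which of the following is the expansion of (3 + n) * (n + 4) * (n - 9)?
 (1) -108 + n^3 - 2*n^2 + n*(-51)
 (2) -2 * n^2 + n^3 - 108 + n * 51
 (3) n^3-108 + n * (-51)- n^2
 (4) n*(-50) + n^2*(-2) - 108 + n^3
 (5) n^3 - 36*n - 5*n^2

Expanding (3 + n) * (n + 4) * (n - 9):
= -108 + n^3 - 2*n^2 + n*(-51)
1) -108 + n^3 - 2*n^2 + n*(-51)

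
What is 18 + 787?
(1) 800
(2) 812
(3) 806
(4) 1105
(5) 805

18 + 787 = 805
5) 805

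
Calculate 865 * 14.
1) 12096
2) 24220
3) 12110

865 * 14 = 12110
3) 12110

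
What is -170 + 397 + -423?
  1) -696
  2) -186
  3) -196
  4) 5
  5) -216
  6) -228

First: -170 + 397 = 227
Then: 227 + -423 = -196
3) -196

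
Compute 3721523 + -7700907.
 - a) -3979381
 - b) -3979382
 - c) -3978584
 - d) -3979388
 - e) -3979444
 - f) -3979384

3721523 + -7700907 = -3979384
f) -3979384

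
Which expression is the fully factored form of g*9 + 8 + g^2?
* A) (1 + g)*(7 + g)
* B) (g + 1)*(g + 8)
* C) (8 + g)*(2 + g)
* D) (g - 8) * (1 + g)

We need to factor g*9 + 8 + g^2.
The factored form is (g + 1)*(g + 8).
B) (g + 1)*(g + 8)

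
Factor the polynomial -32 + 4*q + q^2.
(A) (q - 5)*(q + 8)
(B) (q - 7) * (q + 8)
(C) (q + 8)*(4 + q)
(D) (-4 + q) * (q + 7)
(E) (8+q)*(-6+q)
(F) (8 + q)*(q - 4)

We need to factor -32 + 4*q + q^2.
The factored form is (8 + q)*(q - 4).
F) (8 + q)*(q - 4)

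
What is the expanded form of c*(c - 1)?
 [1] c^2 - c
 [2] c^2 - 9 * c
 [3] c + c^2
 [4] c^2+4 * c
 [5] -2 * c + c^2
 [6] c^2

Expanding c*(c - 1):
= c^2 - c
1) c^2 - c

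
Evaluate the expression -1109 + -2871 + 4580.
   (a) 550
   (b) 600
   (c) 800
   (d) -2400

First: -1109 + -2871 = -3980
Then: -3980 + 4580 = 600
b) 600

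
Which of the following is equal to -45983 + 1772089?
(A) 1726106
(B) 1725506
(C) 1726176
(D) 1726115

-45983 + 1772089 = 1726106
A) 1726106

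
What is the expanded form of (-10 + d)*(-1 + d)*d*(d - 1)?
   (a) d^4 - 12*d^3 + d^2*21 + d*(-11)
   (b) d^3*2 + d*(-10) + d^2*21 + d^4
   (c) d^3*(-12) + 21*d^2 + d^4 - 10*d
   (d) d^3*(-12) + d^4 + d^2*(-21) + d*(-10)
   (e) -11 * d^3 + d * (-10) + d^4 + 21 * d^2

Expanding (-10 + d)*(-1 + d)*d*(d - 1):
= d^3*(-12) + 21*d^2 + d^4 - 10*d
c) d^3*(-12) + 21*d^2 + d^4 - 10*d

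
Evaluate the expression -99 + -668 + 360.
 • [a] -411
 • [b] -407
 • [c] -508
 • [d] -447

First: -99 + -668 = -767
Then: -767 + 360 = -407
b) -407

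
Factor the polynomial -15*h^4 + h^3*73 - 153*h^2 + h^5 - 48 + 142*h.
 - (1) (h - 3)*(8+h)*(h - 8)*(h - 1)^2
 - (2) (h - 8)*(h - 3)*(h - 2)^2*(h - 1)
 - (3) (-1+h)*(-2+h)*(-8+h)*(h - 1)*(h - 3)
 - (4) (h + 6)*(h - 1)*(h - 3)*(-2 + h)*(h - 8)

We need to factor -15*h^4 + h^3*73 - 153*h^2 + h^5 - 48 + 142*h.
The factored form is (-1+h)*(-2+h)*(-8+h)*(h - 1)*(h - 3).
3) (-1+h)*(-2+h)*(-8+h)*(h - 1)*(h - 3)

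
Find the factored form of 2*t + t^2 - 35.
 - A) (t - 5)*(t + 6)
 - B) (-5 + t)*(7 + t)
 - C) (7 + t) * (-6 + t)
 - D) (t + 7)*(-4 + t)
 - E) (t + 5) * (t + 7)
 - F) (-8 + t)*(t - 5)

We need to factor 2*t + t^2 - 35.
The factored form is (-5 + t)*(7 + t).
B) (-5 + t)*(7 + t)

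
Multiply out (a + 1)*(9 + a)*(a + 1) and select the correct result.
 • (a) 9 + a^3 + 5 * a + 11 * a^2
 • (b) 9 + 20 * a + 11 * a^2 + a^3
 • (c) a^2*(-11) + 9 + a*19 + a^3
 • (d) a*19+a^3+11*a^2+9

Expanding (a + 1)*(9 + a)*(a + 1):
= a*19+a^3+11*a^2+9
d) a*19+a^3+11*a^2+9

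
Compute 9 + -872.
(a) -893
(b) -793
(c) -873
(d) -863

9 + -872 = -863
d) -863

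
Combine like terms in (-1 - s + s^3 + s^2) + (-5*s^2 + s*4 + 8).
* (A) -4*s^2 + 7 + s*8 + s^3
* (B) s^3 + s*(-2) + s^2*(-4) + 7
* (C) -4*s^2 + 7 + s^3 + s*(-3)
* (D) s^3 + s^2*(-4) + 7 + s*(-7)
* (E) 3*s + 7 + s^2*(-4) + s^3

Adding the polynomials and combining like terms:
(-1 - s + s^3 + s^2) + (-5*s^2 + s*4 + 8)
= 3*s + 7 + s^2*(-4) + s^3
E) 3*s + 7 + s^2*(-4) + s^3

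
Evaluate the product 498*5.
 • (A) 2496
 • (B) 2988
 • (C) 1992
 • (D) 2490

498 * 5 = 2490
D) 2490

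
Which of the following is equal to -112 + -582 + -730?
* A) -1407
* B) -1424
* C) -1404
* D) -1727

First: -112 + -582 = -694
Then: -694 + -730 = -1424
B) -1424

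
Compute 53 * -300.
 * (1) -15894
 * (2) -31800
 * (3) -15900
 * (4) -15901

53 * -300 = -15900
3) -15900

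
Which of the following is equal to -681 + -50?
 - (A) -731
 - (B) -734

-681 + -50 = -731
A) -731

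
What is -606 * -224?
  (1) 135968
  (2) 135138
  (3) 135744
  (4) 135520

-606 * -224 = 135744
3) 135744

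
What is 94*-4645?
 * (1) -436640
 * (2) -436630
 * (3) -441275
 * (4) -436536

94 * -4645 = -436630
2) -436630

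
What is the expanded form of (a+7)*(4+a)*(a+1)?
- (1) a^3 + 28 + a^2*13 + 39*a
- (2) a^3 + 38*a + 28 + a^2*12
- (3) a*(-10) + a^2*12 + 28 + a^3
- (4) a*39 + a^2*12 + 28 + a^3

Expanding (a+7)*(4+a)*(a+1):
= a*39 + a^2*12 + 28 + a^3
4) a*39 + a^2*12 + 28 + a^3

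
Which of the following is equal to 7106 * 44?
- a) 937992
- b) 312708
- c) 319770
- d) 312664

7106 * 44 = 312664
d) 312664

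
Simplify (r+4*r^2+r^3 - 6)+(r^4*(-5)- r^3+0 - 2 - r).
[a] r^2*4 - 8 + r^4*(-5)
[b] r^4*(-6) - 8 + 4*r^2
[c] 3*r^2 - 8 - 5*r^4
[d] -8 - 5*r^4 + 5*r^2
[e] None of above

Adding the polynomials and combining like terms:
(r + 4*r^2 + r^3 - 6) + (r^4*(-5) - r^3 + 0 - 2 - r)
= r^2*4 - 8 + r^4*(-5)
a) r^2*4 - 8 + r^4*(-5)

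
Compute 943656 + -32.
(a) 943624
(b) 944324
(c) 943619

943656 + -32 = 943624
a) 943624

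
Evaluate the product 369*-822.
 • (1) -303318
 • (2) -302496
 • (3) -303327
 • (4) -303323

369 * -822 = -303318
1) -303318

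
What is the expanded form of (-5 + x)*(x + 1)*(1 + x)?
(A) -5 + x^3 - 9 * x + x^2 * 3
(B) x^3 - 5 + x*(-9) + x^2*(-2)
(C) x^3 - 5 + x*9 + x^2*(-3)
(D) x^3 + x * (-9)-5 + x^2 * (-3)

Expanding (-5 + x)*(x + 1)*(1 + x):
= x^3 + x * (-9)-5 + x^2 * (-3)
D) x^3 + x * (-9)-5 + x^2 * (-3)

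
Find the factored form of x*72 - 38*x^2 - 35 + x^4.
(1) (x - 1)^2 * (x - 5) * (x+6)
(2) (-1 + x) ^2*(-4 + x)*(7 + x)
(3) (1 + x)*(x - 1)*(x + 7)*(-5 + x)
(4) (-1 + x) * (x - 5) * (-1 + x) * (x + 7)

We need to factor x*72 - 38*x^2 - 35 + x^4.
The factored form is (-1 + x) * (x - 5) * (-1 + x) * (x + 7).
4) (-1 + x) * (x - 5) * (-1 + x) * (x + 7)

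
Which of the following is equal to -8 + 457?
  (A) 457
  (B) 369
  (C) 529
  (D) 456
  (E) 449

-8 + 457 = 449
E) 449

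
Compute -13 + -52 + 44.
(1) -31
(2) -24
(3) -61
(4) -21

First: -13 + -52 = -65
Then: -65 + 44 = -21
4) -21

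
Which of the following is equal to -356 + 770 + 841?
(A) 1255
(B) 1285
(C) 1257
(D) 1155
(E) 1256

First: -356 + 770 = 414
Then: 414 + 841 = 1255
A) 1255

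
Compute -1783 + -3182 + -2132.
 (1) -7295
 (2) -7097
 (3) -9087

First: -1783 + -3182 = -4965
Then: -4965 + -2132 = -7097
2) -7097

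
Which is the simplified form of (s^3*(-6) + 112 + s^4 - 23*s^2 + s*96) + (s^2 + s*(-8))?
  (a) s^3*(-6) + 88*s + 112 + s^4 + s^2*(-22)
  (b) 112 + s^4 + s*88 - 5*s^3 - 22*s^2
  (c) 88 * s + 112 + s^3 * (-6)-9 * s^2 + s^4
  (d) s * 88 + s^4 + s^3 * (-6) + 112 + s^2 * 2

Adding the polynomials and combining like terms:
(s^3*(-6) + 112 + s^4 - 23*s^2 + s*96) + (s^2 + s*(-8))
= s^3*(-6) + 88*s + 112 + s^4 + s^2*(-22)
a) s^3*(-6) + 88*s + 112 + s^4 + s^2*(-22)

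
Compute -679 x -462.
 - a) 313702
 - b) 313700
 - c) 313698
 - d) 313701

-679 * -462 = 313698
c) 313698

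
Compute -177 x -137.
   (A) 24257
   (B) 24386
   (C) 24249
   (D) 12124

-177 * -137 = 24249
C) 24249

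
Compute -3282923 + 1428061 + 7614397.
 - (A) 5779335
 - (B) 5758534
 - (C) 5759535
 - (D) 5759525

First: -3282923 + 1428061 = -1854862
Then: -1854862 + 7614397 = 5759535
C) 5759535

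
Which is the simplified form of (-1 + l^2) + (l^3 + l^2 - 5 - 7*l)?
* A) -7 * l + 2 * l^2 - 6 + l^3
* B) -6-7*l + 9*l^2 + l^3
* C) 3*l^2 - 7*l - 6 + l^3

Adding the polynomials and combining like terms:
(-1 + l^2) + (l^3 + l^2 - 5 - 7*l)
= -7 * l + 2 * l^2 - 6 + l^3
A) -7 * l + 2 * l^2 - 6 + l^3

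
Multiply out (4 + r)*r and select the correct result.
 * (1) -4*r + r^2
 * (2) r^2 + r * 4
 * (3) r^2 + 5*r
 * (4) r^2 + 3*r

Expanding (4 + r)*r:
= r^2 + r * 4
2) r^2 + r * 4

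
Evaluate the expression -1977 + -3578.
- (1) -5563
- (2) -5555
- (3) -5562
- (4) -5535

-1977 + -3578 = -5555
2) -5555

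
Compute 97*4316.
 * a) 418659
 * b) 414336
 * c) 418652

97 * 4316 = 418652
c) 418652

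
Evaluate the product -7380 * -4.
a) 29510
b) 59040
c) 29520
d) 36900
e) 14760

-7380 * -4 = 29520
c) 29520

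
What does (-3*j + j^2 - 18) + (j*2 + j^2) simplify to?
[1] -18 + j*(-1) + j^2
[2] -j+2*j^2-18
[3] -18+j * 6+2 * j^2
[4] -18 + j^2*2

Adding the polynomials and combining like terms:
(-3*j + j^2 - 18) + (j*2 + j^2)
= -j+2*j^2-18
2) -j+2*j^2-18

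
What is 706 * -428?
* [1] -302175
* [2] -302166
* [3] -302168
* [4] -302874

706 * -428 = -302168
3) -302168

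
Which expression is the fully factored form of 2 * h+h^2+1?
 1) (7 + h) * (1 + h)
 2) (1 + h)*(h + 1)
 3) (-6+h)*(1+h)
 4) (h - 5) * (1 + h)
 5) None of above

We need to factor 2 * h+h^2+1.
The factored form is (1 + h)*(h + 1).
2) (1 + h)*(h + 1)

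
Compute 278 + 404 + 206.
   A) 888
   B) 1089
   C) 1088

First: 278 + 404 = 682
Then: 682 + 206 = 888
A) 888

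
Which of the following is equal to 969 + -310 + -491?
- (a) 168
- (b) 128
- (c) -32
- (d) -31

First: 969 + -310 = 659
Then: 659 + -491 = 168
a) 168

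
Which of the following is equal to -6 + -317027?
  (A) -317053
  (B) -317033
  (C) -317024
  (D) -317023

-6 + -317027 = -317033
B) -317033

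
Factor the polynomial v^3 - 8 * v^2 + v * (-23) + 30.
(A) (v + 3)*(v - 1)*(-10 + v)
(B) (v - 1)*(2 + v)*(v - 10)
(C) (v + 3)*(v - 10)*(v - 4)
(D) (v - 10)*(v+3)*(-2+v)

We need to factor v^3 - 8 * v^2 + v * (-23) + 30.
The factored form is (v + 3)*(v - 1)*(-10 + v).
A) (v + 3)*(v - 1)*(-10 + v)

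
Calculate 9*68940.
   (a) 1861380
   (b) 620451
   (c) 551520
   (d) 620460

9 * 68940 = 620460
d) 620460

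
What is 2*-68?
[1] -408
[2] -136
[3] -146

2 * -68 = -136
2) -136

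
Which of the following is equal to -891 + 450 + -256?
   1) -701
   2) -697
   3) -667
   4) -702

First: -891 + 450 = -441
Then: -441 + -256 = -697
2) -697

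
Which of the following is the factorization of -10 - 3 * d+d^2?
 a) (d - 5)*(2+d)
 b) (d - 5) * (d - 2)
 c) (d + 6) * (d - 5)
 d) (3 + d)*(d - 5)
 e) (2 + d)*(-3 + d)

We need to factor -10 - 3 * d+d^2.
The factored form is (d - 5)*(2+d).
a) (d - 5)*(2+d)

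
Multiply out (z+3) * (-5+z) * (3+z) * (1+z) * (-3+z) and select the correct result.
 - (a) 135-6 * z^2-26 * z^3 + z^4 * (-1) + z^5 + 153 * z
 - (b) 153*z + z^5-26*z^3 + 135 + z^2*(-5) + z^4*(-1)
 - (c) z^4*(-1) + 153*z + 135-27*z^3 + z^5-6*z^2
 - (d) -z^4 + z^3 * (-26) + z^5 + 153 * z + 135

Expanding (z+3) * (-5+z) * (3+z) * (1+z) * (-3+z):
= 135-6 * z^2-26 * z^3 + z^4 * (-1) + z^5 + 153 * z
a) 135-6 * z^2-26 * z^3 + z^4 * (-1) + z^5 + 153 * z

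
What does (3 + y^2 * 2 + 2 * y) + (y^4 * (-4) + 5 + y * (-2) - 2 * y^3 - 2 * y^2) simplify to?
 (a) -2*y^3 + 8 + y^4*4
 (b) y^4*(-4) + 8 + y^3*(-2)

Adding the polynomials and combining like terms:
(3 + y^2*2 + 2*y) + (y^4*(-4) + 5 + y*(-2) - 2*y^3 - 2*y^2)
= y^4*(-4) + 8 + y^3*(-2)
b) y^4*(-4) + 8 + y^3*(-2)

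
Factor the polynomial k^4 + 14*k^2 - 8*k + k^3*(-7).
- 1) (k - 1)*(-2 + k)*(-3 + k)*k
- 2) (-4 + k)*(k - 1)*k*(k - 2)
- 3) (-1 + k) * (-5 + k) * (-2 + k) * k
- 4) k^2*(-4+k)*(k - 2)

We need to factor k^4 + 14*k^2 - 8*k + k^3*(-7).
The factored form is (-4 + k)*(k - 1)*k*(k - 2).
2) (-4 + k)*(k - 1)*k*(k - 2)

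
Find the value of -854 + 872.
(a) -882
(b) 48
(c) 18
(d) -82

-854 + 872 = 18
c) 18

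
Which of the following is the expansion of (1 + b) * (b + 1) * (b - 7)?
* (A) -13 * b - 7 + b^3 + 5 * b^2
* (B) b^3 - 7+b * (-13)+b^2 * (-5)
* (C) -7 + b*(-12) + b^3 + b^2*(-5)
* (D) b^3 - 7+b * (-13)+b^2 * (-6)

Expanding (1 + b) * (b + 1) * (b - 7):
= b^3 - 7+b * (-13)+b^2 * (-5)
B) b^3 - 7+b * (-13)+b^2 * (-5)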